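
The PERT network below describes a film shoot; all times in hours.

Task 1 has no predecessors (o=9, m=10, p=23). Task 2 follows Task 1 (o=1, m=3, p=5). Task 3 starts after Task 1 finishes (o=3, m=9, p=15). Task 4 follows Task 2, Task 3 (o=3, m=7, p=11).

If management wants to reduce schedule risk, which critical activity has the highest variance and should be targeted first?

te_Task 1 = (9 + 4·10 + 23)/6 = 72/6 = 12; σ²_Task 1 = ((23−9)/6)² = 5.444
te_Task 2 = (1 + 4·3 + 5)/6 = 18/6 = 3; σ²_Task 2 = ((5−1)/6)² = 0.444
te_Task 3 = (3 + 4·9 + 15)/6 = 54/6 = 9; σ²_Task 3 = ((15−3)/6)² = 4.000
te_Task 4 = (3 + 4·7 + 11)/6 = 42/6 = 7; σ²_Task 4 = ((11−3)/6)² = 1.778

Forward pass:
ES_Task 1 = 0; EF_Task 1 = 12
ES_Task 2 = 12; EF_Task 2 = 12+3 = 15
ES_Task 3 = 12; EF_Task 3 = 12+9 = 21
ES_Task 4 = max(EF_Task 2=15, EF_Task 3=21) = 21; EF_Task 4 = 21+7 = 28
Expected project duration μ = 28 hours. Critical path: Task 1 → Task 3 → Task 4.

Variances on critical path: σ²_Task 1=5.444, σ²_Task 3=4.000, σ²_Task 4=1.778.
Largest is σ²_Task 1 = 5.444.

Task 1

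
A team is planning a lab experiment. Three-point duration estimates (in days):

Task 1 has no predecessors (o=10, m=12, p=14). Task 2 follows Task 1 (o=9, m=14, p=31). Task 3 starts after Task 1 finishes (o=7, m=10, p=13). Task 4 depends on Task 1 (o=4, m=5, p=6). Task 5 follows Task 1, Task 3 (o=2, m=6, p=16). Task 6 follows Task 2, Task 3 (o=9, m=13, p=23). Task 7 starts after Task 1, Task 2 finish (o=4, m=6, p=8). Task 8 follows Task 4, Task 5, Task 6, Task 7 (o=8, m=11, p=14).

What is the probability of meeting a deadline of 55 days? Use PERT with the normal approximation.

0.671

te_Task 1 = (10 + 4·12 + 14)/6 = 72/6 = 12; σ²_Task 1 = ((14−10)/6)² = 0.444
te_Task 2 = (9 + 4·14 + 31)/6 = 96/6 = 16; σ²_Task 2 = ((31−9)/6)² = 13.444
te_Task 3 = (7 + 4·10 + 13)/6 = 60/6 = 10; σ²_Task 3 = ((13−7)/6)² = 1.000
te_Task 4 = (4 + 4·5 + 6)/6 = 30/6 = 5; σ²_Task 4 = ((6−4)/6)² = 0.111
te_Task 5 = (2 + 4·6 + 16)/6 = 42/6 = 7; σ²_Task 5 = ((16−2)/6)² = 5.444
te_Task 6 = (9 + 4·13 + 23)/6 = 84/6 = 14; σ²_Task 6 = ((23−9)/6)² = 5.444
te_Task 7 = (4 + 4·6 + 8)/6 = 36/6 = 6; σ²_Task 7 = ((8−4)/6)² = 0.444
te_Task 8 = (8 + 4·11 + 14)/6 = 66/6 = 11; σ²_Task 8 = ((14−8)/6)² = 1.000

Forward pass:
ES_Task 1 = 0; EF_Task 1 = 12
ES_Task 2 = 12; EF_Task 2 = 12+16 = 28
ES_Task 3 = 12; EF_Task 3 = 12+10 = 22
ES_Task 4 = 12; EF_Task 4 = 12+5 = 17
ES_Task 5 = max(EF_Task 1=12, EF_Task 3=22) = 22; EF_Task 5 = 22+7 = 29
ES_Task 6 = max(EF_Task 2=28, EF_Task 3=22) = 28; EF_Task 6 = 28+14 = 42
ES_Task 7 = max(EF_Task 1=12, EF_Task 2=28) = 28; EF_Task 7 = 28+6 = 34
ES_Task 8 = max(EF_Task 4=17, EF_Task 5=29, EF_Task 6=42, EF_Task 7=34) = 42; EF_Task 8 = 42+11 = 53
Expected project duration μ = 53 days. Critical path: Task 1 → Task 2 → Task 6 → Task 8.

Variance along critical path = 0.444 + 13.444 + 5.444 + 1.000 = 20.333; σ = √20.333 = 4.509 days.
Z = (55 − 53) / 4.509 = 0.444
P(T ≤ 55) = Φ(0.444) ≈ 0.671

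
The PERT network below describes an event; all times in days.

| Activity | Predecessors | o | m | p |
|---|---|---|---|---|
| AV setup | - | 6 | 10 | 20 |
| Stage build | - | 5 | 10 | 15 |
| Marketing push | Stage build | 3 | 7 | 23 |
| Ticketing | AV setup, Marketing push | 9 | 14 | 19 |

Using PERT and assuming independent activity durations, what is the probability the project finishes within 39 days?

0.929

te_AV setup = (6 + 4·10 + 20)/6 = 66/6 = 11; σ²_AV setup = ((20−6)/6)² = 5.444
te_Stage build = (5 + 4·10 + 15)/6 = 60/6 = 10; σ²_Stage build = ((15−5)/6)² = 2.778
te_Marketing push = (3 + 4·7 + 23)/6 = 54/6 = 9; σ²_Marketing push = ((23−3)/6)² = 11.111
te_Ticketing = (9 + 4·14 + 19)/6 = 84/6 = 14; σ²_Ticketing = ((19−9)/6)² = 2.778

Forward pass:
ES_AV setup = 0; EF_AV setup = 11
ES_Stage build = 0; EF_Stage build = 10
ES_Marketing push = 10; EF_Marketing push = 10+9 = 19
ES_Ticketing = max(EF_AV setup=11, EF_Marketing push=19) = 19; EF_Ticketing = 19+14 = 33
Expected project duration μ = 33 days. Critical path: Stage build → Marketing push → Ticketing.

Variance along critical path = 2.778 + 11.111 + 2.778 = 16.667; σ = √16.667 = 4.082 days.
Z = (39 − 33) / 4.082 = 1.470
P(T ≤ 39) = Φ(1.470) ≈ 0.929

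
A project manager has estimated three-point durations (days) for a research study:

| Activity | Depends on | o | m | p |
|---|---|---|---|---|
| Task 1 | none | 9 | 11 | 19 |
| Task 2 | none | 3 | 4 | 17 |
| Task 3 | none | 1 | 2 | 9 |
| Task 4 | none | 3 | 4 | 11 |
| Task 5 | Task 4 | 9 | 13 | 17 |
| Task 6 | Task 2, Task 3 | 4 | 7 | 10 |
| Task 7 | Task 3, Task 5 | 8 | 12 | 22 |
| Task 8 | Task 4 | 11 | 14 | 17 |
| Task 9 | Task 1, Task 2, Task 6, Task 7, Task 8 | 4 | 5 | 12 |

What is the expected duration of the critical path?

te_Task 1 = (9 + 4·11 + 19)/6 = 72/6 = 12
te_Task 2 = (3 + 4·4 + 17)/6 = 36/6 = 6
te_Task 3 = (1 + 4·2 + 9)/6 = 18/6 = 3
te_Task 4 = (3 + 4·4 + 11)/6 = 30/6 = 5
te_Task 5 = (9 + 4·13 + 17)/6 = 78/6 = 13
te_Task 6 = (4 + 4·7 + 10)/6 = 42/6 = 7
te_Task 7 = (8 + 4·12 + 22)/6 = 78/6 = 13
te_Task 8 = (11 + 4·14 + 17)/6 = 84/6 = 14
te_Task 9 = (4 + 4·5 + 12)/6 = 36/6 = 6

Forward pass:
ES_Task 1 = 0; EF_Task 1 = 12
ES_Task 2 = 0; EF_Task 2 = 6
ES_Task 3 = 0; EF_Task 3 = 3
ES_Task 4 = 0; EF_Task 4 = 5
ES_Task 5 = 5; EF_Task 5 = 5+13 = 18
ES_Task 6 = max(EF_Task 2=6, EF_Task 3=3) = 6; EF_Task 6 = 6+7 = 13
ES_Task 7 = max(EF_Task 3=3, EF_Task 5=18) = 18; EF_Task 7 = 18+13 = 31
ES_Task 8 = 5; EF_Task 8 = 5+14 = 19
ES_Task 9 = max(EF_Task 1=12, EF_Task 2=6, EF_Task 6=13, EF_Task 7=31, EF_Task 8=19) = 31; EF_Task 9 = 31+6 = 37
Expected project duration μ = 37 days. Critical path: Task 4 → Task 5 → Task 7 → Task 9.

37 days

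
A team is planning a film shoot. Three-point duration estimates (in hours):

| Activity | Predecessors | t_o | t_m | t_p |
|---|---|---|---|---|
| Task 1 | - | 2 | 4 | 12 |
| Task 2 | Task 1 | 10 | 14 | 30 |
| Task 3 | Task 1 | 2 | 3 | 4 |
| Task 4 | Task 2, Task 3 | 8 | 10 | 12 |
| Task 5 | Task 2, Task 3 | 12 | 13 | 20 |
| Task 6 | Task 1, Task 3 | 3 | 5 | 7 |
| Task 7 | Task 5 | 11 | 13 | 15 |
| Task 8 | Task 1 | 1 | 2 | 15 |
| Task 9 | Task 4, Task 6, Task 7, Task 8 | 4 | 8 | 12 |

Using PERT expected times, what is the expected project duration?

te_Task 1 = (2 + 4·4 + 12)/6 = 30/6 = 5
te_Task 2 = (10 + 4·14 + 30)/6 = 96/6 = 16
te_Task 3 = (2 + 4·3 + 4)/6 = 18/6 = 3
te_Task 4 = (8 + 4·10 + 12)/6 = 60/6 = 10
te_Task 5 = (12 + 4·13 + 20)/6 = 84/6 = 14
te_Task 6 = (3 + 4·5 + 7)/6 = 30/6 = 5
te_Task 7 = (11 + 4·13 + 15)/6 = 78/6 = 13
te_Task 8 = (1 + 4·2 + 15)/6 = 24/6 = 4
te_Task 9 = (4 + 4·8 + 12)/6 = 48/6 = 8

Forward pass:
ES_Task 1 = 0; EF_Task 1 = 5
ES_Task 2 = 5; EF_Task 2 = 5+16 = 21
ES_Task 3 = 5; EF_Task 3 = 5+3 = 8
ES_Task 4 = max(EF_Task 2=21, EF_Task 3=8) = 21; EF_Task 4 = 21+10 = 31
ES_Task 5 = max(EF_Task 2=21, EF_Task 3=8) = 21; EF_Task 5 = 21+14 = 35
ES_Task 6 = max(EF_Task 1=5, EF_Task 3=8) = 8; EF_Task 6 = 8+5 = 13
ES_Task 7 = 35; EF_Task 7 = 35+13 = 48
ES_Task 8 = 5; EF_Task 8 = 5+4 = 9
ES_Task 9 = max(EF_Task 4=31, EF_Task 6=13, EF_Task 7=48, EF_Task 8=9) = 48; EF_Task 9 = 48+8 = 56
Expected project duration μ = 56 hours. Critical path: Task 1 → Task 2 → Task 5 → Task 7 → Task 9.

56 hours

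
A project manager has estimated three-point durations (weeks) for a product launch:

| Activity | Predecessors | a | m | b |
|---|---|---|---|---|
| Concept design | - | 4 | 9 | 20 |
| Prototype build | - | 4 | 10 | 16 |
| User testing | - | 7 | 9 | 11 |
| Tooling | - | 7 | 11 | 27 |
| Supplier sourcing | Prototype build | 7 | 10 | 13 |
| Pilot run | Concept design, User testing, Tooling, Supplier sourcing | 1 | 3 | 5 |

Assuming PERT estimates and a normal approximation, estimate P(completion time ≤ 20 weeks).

0.099

te_Concept design = (4 + 4·9 + 20)/6 = 60/6 = 10; σ²_Concept design = ((20−4)/6)² = 7.111
te_Prototype build = (4 + 4·10 + 16)/6 = 60/6 = 10; σ²_Prototype build = ((16−4)/6)² = 4.000
te_User testing = (7 + 4·9 + 11)/6 = 54/6 = 9; σ²_User testing = ((11−7)/6)² = 0.444
te_Tooling = (7 + 4·11 + 27)/6 = 78/6 = 13; σ²_Tooling = ((27−7)/6)² = 11.111
te_Supplier sourcing = (7 + 4·10 + 13)/6 = 60/6 = 10; σ²_Supplier sourcing = ((13−7)/6)² = 1.000
te_Pilot run = (1 + 4·3 + 5)/6 = 18/6 = 3; σ²_Pilot run = ((5−1)/6)² = 0.444

Forward pass:
ES_Concept design = 0; EF_Concept design = 10
ES_Prototype build = 0; EF_Prototype build = 10
ES_User testing = 0; EF_User testing = 9
ES_Tooling = 0; EF_Tooling = 13
ES_Supplier sourcing = 10; EF_Supplier sourcing = 10+10 = 20
ES_Pilot run = max(EF_Concept design=10, EF_User testing=9, EF_Tooling=13, EF_Supplier sourcing=20) = 20; EF_Pilot run = 20+3 = 23
Expected project duration μ = 23 weeks. Critical path: Prototype build → Supplier sourcing → Pilot run.

Variance along critical path = 4.000 + 1.000 + 0.444 = 5.444; σ = √5.444 = 2.333 weeks.
Z = (20 − 23) / 2.333 = -1.286
P(T ≤ 20) = Φ(-1.286) ≈ 0.099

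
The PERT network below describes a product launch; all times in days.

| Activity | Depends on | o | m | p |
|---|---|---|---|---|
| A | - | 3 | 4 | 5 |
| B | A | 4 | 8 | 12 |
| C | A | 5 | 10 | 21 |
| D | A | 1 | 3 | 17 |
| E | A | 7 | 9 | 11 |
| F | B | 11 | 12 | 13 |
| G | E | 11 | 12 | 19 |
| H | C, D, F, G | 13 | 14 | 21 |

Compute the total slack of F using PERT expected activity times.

te_A = (3 + 4·4 + 5)/6 = 24/6 = 4
te_B = (4 + 4·8 + 12)/6 = 48/6 = 8
te_C = (5 + 4·10 + 21)/6 = 66/6 = 11
te_D = (1 + 4·3 + 17)/6 = 30/6 = 5
te_E = (7 + 4·9 + 11)/6 = 54/6 = 9
te_F = (11 + 4·12 + 13)/6 = 72/6 = 12
te_G = (11 + 4·12 + 19)/6 = 78/6 = 13
te_H = (13 + 4·14 + 21)/6 = 90/6 = 15

Forward pass:
ES_A = 0; EF_A = 4
ES_B = 4; EF_B = 4+8 = 12
ES_C = 4; EF_C = 4+11 = 15
ES_D = 4; EF_D = 4+5 = 9
ES_E = 4; EF_E = 4+9 = 13
ES_F = 12; EF_F = 12+12 = 24
ES_G = 13; EF_G = 13+13 = 26
ES_H = max(EF_C=15, EF_D=9, EF_F=24, EF_G=26) = 26; EF_H = 26+15 = 41
Expected project duration μ = 41 days. Critical path: A → E → G → H.

Backward pass:
LF_H = 41; LS_H = 41−15 = 26
LF_G = LS_H = 26; LS_G = 26−13 = 13
LF_F = LS_H = 26; LS_F = 26−12 = 14
LF_E = LS_G = 13; LS_E = 13−9 = 4
LF_D = LS_H = 26; LS_D = 26−5 = 21
LF_C = LS_H = 26; LS_C = 26−11 = 15
LF_B = LS_F = 14; LS_B = 14−8 = 6
LF_A = min(LS_B=6, LS_C=15, LS_D=21, LS_E=4) = 4; LS_A = 4−4 = 0
Slack_F = LS_F − ES_F = 14 − 12 = 2

2 days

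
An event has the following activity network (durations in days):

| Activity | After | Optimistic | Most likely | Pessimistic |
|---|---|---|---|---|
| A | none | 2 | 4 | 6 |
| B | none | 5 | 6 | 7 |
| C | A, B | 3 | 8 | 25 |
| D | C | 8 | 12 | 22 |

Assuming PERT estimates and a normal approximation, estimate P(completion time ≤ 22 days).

0.054

te_A = (2 + 4·4 + 6)/6 = 24/6 = 4; σ²_A = ((6−2)/6)² = 0.444
te_B = (5 + 4·6 + 7)/6 = 36/6 = 6; σ²_B = ((7−5)/6)² = 0.111
te_C = (3 + 4·8 + 25)/6 = 60/6 = 10; σ²_C = ((25−3)/6)² = 13.444
te_D = (8 + 4·12 + 22)/6 = 78/6 = 13; σ²_D = ((22−8)/6)² = 5.444

Forward pass:
ES_A = 0; EF_A = 4
ES_B = 0; EF_B = 6
ES_C = max(EF_A=4, EF_B=6) = 6; EF_C = 6+10 = 16
ES_D = 16; EF_D = 16+13 = 29
Expected project duration μ = 29 days. Critical path: B → C → D.

Variance along critical path = 0.111 + 13.444 + 5.444 = 19.000; σ = √19.000 = 4.359 days.
Z = (22 − 29) / 4.359 = -1.606
P(T ≤ 22) = Φ(-1.606) ≈ 0.054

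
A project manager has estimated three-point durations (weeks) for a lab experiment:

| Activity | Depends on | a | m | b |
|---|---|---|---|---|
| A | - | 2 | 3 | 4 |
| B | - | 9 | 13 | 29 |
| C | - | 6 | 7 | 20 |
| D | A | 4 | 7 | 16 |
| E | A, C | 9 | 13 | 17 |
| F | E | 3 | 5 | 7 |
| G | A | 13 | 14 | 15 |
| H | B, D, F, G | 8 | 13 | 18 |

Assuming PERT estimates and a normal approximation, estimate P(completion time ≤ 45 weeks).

te_A = (2 + 4·3 + 4)/6 = 18/6 = 3; σ²_A = ((4−2)/6)² = 0.111
te_B = (9 + 4·13 + 29)/6 = 90/6 = 15; σ²_B = ((29−9)/6)² = 11.111
te_C = (6 + 4·7 + 20)/6 = 54/6 = 9; σ²_C = ((20−6)/6)² = 5.444
te_D = (4 + 4·7 + 16)/6 = 48/6 = 8; σ²_D = ((16−4)/6)² = 4.000
te_E = (9 + 4·13 + 17)/6 = 78/6 = 13; σ²_E = ((17−9)/6)² = 1.778
te_F = (3 + 4·5 + 7)/6 = 30/6 = 5; σ²_F = ((7−3)/6)² = 0.444
te_G = (13 + 4·14 + 15)/6 = 84/6 = 14; σ²_G = ((15−13)/6)² = 0.111
te_H = (8 + 4·13 + 18)/6 = 78/6 = 13; σ²_H = ((18−8)/6)² = 2.778

Forward pass:
ES_A = 0; EF_A = 3
ES_B = 0; EF_B = 15
ES_C = 0; EF_C = 9
ES_D = 3; EF_D = 3+8 = 11
ES_E = max(EF_A=3, EF_C=9) = 9; EF_E = 9+13 = 22
ES_F = 22; EF_F = 22+5 = 27
ES_G = 3; EF_G = 3+14 = 17
ES_H = max(EF_B=15, EF_D=11, EF_F=27, EF_G=17) = 27; EF_H = 27+13 = 40
Expected project duration μ = 40 weeks. Critical path: C → E → F → H.

Variance along critical path = 5.444 + 1.778 + 0.444 + 2.778 = 10.444; σ = √10.444 = 3.232 weeks.
Z = (45 − 40) / 3.232 = 1.547
P(T ≤ 45) = Φ(1.547) ≈ 0.939

0.939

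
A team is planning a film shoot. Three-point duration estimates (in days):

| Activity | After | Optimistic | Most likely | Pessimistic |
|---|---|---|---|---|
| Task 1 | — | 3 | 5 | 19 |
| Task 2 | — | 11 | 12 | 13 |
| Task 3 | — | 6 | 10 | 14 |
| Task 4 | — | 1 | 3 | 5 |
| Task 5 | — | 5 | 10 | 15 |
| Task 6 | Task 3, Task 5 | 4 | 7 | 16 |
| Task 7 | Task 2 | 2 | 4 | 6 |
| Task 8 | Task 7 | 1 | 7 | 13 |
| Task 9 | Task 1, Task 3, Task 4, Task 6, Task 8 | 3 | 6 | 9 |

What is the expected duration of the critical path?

te_Task 1 = (3 + 4·5 + 19)/6 = 42/6 = 7
te_Task 2 = (11 + 4·12 + 13)/6 = 72/6 = 12
te_Task 3 = (6 + 4·10 + 14)/6 = 60/6 = 10
te_Task 4 = (1 + 4·3 + 5)/6 = 18/6 = 3
te_Task 5 = (5 + 4·10 + 15)/6 = 60/6 = 10
te_Task 6 = (4 + 4·7 + 16)/6 = 48/6 = 8
te_Task 7 = (2 + 4·4 + 6)/6 = 24/6 = 4
te_Task 8 = (1 + 4·7 + 13)/6 = 42/6 = 7
te_Task 9 = (3 + 4·6 + 9)/6 = 36/6 = 6

Forward pass:
ES_Task 1 = 0; EF_Task 1 = 7
ES_Task 2 = 0; EF_Task 2 = 12
ES_Task 3 = 0; EF_Task 3 = 10
ES_Task 4 = 0; EF_Task 4 = 3
ES_Task 5 = 0; EF_Task 5 = 10
ES_Task 6 = max(EF_Task 3=10, EF_Task 5=10) = 10; EF_Task 6 = 10+8 = 18
ES_Task 7 = 12; EF_Task 7 = 12+4 = 16
ES_Task 8 = 16; EF_Task 8 = 16+7 = 23
ES_Task 9 = max(EF_Task 1=7, EF_Task 3=10, EF_Task 4=3, EF_Task 6=18, EF_Task 8=23) = 23; EF_Task 9 = 23+6 = 29
Expected project duration μ = 29 days. Critical path: Task 2 → Task 7 → Task 8 → Task 9.

29 days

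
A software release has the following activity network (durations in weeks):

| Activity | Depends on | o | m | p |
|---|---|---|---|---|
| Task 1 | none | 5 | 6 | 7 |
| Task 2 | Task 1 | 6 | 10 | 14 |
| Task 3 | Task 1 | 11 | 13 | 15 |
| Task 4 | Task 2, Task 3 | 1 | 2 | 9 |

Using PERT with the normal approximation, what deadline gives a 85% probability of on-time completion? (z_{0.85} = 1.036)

te_Task 1 = (5 + 4·6 + 7)/6 = 36/6 = 6; σ²_Task 1 = ((7−5)/6)² = 0.111
te_Task 2 = (6 + 4·10 + 14)/6 = 60/6 = 10; σ²_Task 2 = ((14−6)/6)² = 1.778
te_Task 3 = (11 + 4·13 + 15)/6 = 78/6 = 13; σ²_Task 3 = ((15−11)/6)² = 0.444
te_Task 4 = (1 + 4·2 + 9)/6 = 18/6 = 3; σ²_Task 4 = ((9−1)/6)² = 1.778

Forward pass:
ES_Task 1 = 0; EF_Task 1 = 6
ES_Task 2 = 6; EF_Task 2 = 6+10 = 16
ES_Task 3 = 6; EF_Task 3 = 6+13 = 19
ES_Task 4 = max(EF_Task 2=16, EF_Task 3=19) = 19; EF_Task 4 = 19+3 = 22
Expected project duration μ = 22 weeks. Critical path: Task 1 → Task 3 → Task 4.

Variance along critical path = 0.111 + 0.444 + 1.778 = 2.333; σ = 1.528 weeks.
D = μ + z·σ = 22 + 1.036·1.528 = 23.6 weeks

23.6 weeks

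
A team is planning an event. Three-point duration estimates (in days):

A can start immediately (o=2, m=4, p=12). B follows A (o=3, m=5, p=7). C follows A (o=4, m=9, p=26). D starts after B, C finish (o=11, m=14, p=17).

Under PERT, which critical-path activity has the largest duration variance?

te_A = (2 + 4·4 + 12)/6 = 30/6 = 5; σ²_A = ((12−2)/6)² = 2.778
te_B = (3 + 4·5 + 7)/6 = 30/6 = 5; σ²_B = ((7−3)/6)² = 0.444
te_C = (4 + 4·9 + 26)/6 = 66/6 = 11; σ²_C = ((26−4)/6)² = 13.444
te_D = (11 + 4·14 + 17)/6 = 84/6 = 14; σ²_D = ((17−11)/6)² = 1.000

Forward pass:
ES_A = 0; EF_A = 5
ES_B = 5; EF_B = 5+5 = 10
ES_C = 5; EF_C = 5+11 = 16
ES_D = max(EF_B=10, EF_C=16) = 16; EF_D = 16+14 = 30
Expected project duration μ = 30 days. Critical path: A → C → D.

Variances on critical path: σ²_A=2.778, σ²_C=13.444, σ²_D=1.000.
Largest is σ²_C = 13.444.

C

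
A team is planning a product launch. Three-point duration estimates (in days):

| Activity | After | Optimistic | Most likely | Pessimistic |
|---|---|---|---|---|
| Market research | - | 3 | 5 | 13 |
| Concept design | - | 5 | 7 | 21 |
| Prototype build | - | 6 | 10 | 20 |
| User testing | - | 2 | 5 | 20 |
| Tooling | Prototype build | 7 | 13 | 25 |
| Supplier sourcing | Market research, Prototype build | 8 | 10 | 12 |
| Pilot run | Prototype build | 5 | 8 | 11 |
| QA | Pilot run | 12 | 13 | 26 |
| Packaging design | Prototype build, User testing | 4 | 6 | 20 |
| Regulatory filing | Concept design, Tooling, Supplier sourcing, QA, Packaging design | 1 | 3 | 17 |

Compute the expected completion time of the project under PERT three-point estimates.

te_Market research = (3 + 4·5 + 13)/6 = 36/6 = 6
te_Concept design = (5 + 4·7 + 21)/6 = 54/6 = 9
te_Prototype build = (6 + 4·10 + 20)/6 = 66/6 = 11
te_User testing = (2 + 4·5 + 20)/6 = 42/6 = 7
te_Tooling = (7 + 4·13 + 25)/6 = 84/6 = 14
te_Supplier sourcing = (8 + 4·10 + 12)/6 = 60/6 = 10
te_Pilot run = (5 + 4·8 + 11)/6 = 48/6 = 8
te_QA = (12 + 4·13 + 26)/6 = 90/6 = 15
te_Packaging design = (4 + 4·6 + 20)/6 = 48/6 = 8
te_Regulatory filing = (1 + 4·3 + 17)/6 = 30/6 = 5

Forward pass:
ES_Market research = 0; EF_Market research = 6
ES_Concept design = 0; EF_Concept design = 9
ES_Prototype build = 0; EF_Prototype build = 11
ES_User testing = 0; EF_User testing = 7
ES_Tooling = 11; EF_Tooling = 11+14 = 25
ES_Supplier sourcing = max(EF_Market research=6, EF_Prototype build=11) = 11; EF_Supplier sourcing = 11+10 = 21
ES_Pilot run = 11; EF_Pilot run = 11+8 = 19
ES_QA = 19; EF_QA = 19+15 = 34
ES_Packaging design = max(EF_Prototype build=11, EF_User testing=7) = 11; EF_Packaging design = 11+8 = 19
ES_Regulatory filing = max(EF_Concept design=9, EF_Tooling=25, EF_Supplier sourcing=21, EF_QA=34, EF_Packaging design=19) = 34; EF_Regulatory filing = 34+5 = 39
Expected project duration μ = 39 days. Critical path: Prototype build → Pilot run → QA → Regulatory filing.

39 days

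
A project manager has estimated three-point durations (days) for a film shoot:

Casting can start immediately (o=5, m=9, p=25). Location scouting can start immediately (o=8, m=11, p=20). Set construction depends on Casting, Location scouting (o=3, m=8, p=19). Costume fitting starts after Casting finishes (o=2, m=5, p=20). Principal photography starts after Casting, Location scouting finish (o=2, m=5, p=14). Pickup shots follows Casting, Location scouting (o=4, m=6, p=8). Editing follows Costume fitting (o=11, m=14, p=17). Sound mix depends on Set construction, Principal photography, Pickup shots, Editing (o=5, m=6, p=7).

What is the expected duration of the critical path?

38 days

te_Casting = (5 + 4·9 + 25)/6 = 66/6 = 11
te_Location scouting = (8 + 4·11 + 20)/6 = 72/6 = 12
te_Set construction = (3 + 4·8 + 19)/6 = 54/6 = 9
te_Costume fitting = (2 + 4·5 + 20)/6 = 42/6 = 7
te_Principal photography = (2 + 4·5 + 14)/6 = 36/6 = 6
te_Pickup shots = (4 + 4·6 + 8)/6 = 36/6 = 6
te_Editing = (11 + 4·14 + 17)/6 = 84/6 = 14
te_Sound mix = (5 + 4·6 + 7)/6 = 36/6 = 6

Forward pass:
ES_Casting = 0; EF_Casting = 11
ES_Location scouting = 0; EF_Location scouting = 12
ES_Set construction = max(EF_Casting=11, EF_Location scouting=12) = 12; EF_Set construction = 12+9 = 21
ES_Costume fitting = 11; EF_Costume fitting = 11+7 = 18
ES_Principal photography = max(EF_Casting=11, EF_Location scouting=12) = 12; EF_Principal photography = 12+6 = 18
ES_Pickup shots = max(EF_Casting=11, EF_Location scouting=12) = 12; EF_Pickup shots = 12+6 = 18
ES_Editing = 18; EF_Editing = 18+14 = 32
ES_Sound mix = max(EF_Set construction=21, EF_Principal photography=18, EF_Pickup shots=18, EF_Editing=32) = 32; EF_Sound mix = 32+6 = 38
Expected project duration μ = 38 days. Critical path: Casting → Costume fitting → Editing → Sound mix.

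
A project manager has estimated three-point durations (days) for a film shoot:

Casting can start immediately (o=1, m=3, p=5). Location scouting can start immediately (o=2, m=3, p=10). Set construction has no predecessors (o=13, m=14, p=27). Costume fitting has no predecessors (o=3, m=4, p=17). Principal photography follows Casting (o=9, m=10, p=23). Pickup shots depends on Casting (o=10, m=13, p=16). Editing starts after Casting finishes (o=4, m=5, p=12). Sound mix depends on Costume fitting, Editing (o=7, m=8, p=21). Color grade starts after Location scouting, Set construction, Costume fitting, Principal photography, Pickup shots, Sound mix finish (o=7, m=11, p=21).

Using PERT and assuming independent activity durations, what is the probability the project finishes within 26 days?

0.084

te_Casting = (1 + 4·3 + 5)/6 = 18/6 = 3; σ²_Casting = ((5−1)/6)² = 0.444
te_Location scouting = (2 + 4·3 + 10)/6 = 24/6 = 4; σ²_Location scouting = ((10−2)/6)² = 1.778
te_Set construction = (13 + 4·14 + 27)/6 = 96/6 = 16; σ²_Set construction = ((27−13)/6)² = 5.444
te_Costume fitting = (3 + 4·4 + 17)/6 = 36/6 = 6; σ²_Costume fitting = ((17−3)/6)² = 5.444
te_Principal photography = (9 + 4·10 + 23)/6 = 72/6 = 12; σ²_Principal photography = ((23−9)/6)² = 5.444
te_Pickup shots = (10 + 4·13 + 16)/6 = 78/6 = 13; σ²_Pickup shots = ((16−10)/6)² = 1.000
te_Editing = (4 + 4·5 + 12)/6 = 36/6 = 6; σ²_Editing = ((12−4)/6)² = 1.778
te_Sound mix = (7 + 4·8 + 21)/6 = 60/6 = 10; σ²_Sound mix = ((21−7)/6)² = 5.444
te_Color grade = (7 + 4·11 + 21)/6 = 72/6 = 12; σ²_Color grade = ((21−7)/6)² = 5.444

Forward pass:
ES_Casting = 0; EF_Casting = 3
ES_Location scouting = 0; EF_Location scouting = 4
ES_Set construction = 0; EF_Set construction = 16
ES_Costume fitting = 0; EF_Costume fitting = 6
ES_Principal photography = 3; EF_Principal photography = 3+12 = 15
ES_Pickup shots = 3; EF_Pickup shots = 3+13 = 16
ES_Editing = 3; EF_Editing = 3+6 = 9
ES_Sound mix = max(EF_Costume fitting=6, EF_Editing=9) = 9; EF_Sound mix = 9+10 = 19
ES_Color grade = max(EF_Location scouting=4, EF_Set construction=16, EF_Costume fitting=6, EF_Principal photography=15, EF_Pickup shots=16, EF_Sound mix=19) = 19; EF_Color grade = 19+12 = 31
Expected project duration μ = 31 days. Critical path: Casting → Editing → Sound mix → Color grade.

Variance along critical path = 0.444 + 1.778 + 5.444 + 5.444 = 13.111; σ = √13.111 = 3.621 days.
Z = (26 − 31) / 3.621 = -1.381
P(T ≤ 26) = Φ(-1.381) ≈ 0.084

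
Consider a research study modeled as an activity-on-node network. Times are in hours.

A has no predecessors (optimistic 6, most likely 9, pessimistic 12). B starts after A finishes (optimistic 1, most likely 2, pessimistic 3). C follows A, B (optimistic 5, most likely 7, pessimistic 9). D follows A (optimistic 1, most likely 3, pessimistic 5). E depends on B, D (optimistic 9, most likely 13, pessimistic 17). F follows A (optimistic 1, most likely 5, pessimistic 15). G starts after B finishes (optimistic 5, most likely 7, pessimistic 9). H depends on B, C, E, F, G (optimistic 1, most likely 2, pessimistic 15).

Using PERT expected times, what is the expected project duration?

te_A = (6 + 4·9 + 12)/6 = 54/6 = 9
te_B = (1 + 4·2 + 3)/6 = 12/6 = 2
te_C = (5 + 4·7 + 9)/6 = 42/6 = 7
te_D = (1 + 4·3 + 5)/6 = 18/6 = 3
te_E = (9 + 4·13 + 17)/6 = 78/6 = 13
te_F = (1 + 4·5 + 15)/6 = 36/6 = 6
te_G = (5 + 4·7 + 9)/6 = 42/6 = 7
te_H = (1 + 4·2 + 15)/6 = 24/6 = 4

Forward pass:
ES_A = 0; EF_A = 9
ES_B = 9; EF_B = 9+2 = 11
ES_C = max(EF_A=9, EF_B=11) = 11; EF_C = 11+7 = 18
ES_D = 9; EF_D = 9+3 = 12
ES_E = max(EF_B=11, EF_D=12) = 12; EF_E = 12+13 = 25
ES_F = 9; EF_F = 9+6 = 15
ES_G = 11; EF_G = 11+7 = 18
ES_H = max(EF_B=11, EF_C=18, EF_E=25, EF_F=15, EF_G=18) = 25; EF_H = 25+4 = 29
Expected project duration μ = 29 hours. Critical path: A → D → E → H.

29 hours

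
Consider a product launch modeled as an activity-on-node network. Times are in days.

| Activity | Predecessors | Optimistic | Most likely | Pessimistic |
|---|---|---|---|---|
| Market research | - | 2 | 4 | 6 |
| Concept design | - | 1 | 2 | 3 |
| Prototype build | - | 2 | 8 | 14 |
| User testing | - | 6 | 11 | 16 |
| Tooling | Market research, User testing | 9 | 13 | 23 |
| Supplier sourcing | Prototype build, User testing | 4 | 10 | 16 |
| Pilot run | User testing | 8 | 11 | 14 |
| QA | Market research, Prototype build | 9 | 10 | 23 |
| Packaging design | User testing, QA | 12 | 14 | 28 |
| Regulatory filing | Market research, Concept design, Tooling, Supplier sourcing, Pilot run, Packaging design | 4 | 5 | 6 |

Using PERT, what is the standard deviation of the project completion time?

te_Market research = (2 + 4·4 + 6)/6 = 24/6 = 4; σ²_Market research = ((6−2)/6)² = 0.444
te_Concept design = (1 + 4·2 + 3)/6 = 12/6 = 2; σ²_Concept design = ((3−1)/6)² = 0.111
te_Prototype build = (2 + 4·8 + 14)/6 = 48/6 = 8; σ²_Prototype build = ((14−2)/6)² = 4.000
te_User testing = (6 + 4·11 + 16)/6 = 66/6 = 11; σ²_User testing = ((16−6)/6)² = 2.778
te_Tooling = (9 + 4·13 + 23)/6 = 84/6 = 14; σ²_Tooling = ((23−9)/6)² = 5.444
te_Supplier sourcing = (4 + 4·10 + 16)/6 = 60/6 = 10; σ²_Supplier sourcing = ((16−4)/6)² = 4.000
te_Pilot run = (8 + 4·11 + 14)/6 = 66/6 = 11; σ²_Pilot run = ((14−8)/6)² = 1.000
te_QA = (9 + 4·10 + 23)/6 = 72/6 = 12; σ²_QA = ((23−9)/6)² = 5.444
te_Packaging design = (12 + 4·14 + 28)/6 = 96/6 = 16; σ²_Packaging design = ((28−12)/6)² = 7.111
te_Regulatory filing = (4 + 4·5 + 6)/6 = 30/6 = 5; σ²_Regulatory filing = ((6−4)/6)² = 0.111

Forward pass:
ES_Market research = 0; EF_Market research = 4
ES_Concept design = 0; EF_Concept design = 2
ES_Prototype build = 0; EF_Prototype build = 8
ES_User testing = 0; EF_User testing = 11
ES_Tooling = max(EF_Market research=4, EF_User testing=11) = 11; EF_Tooling = 11+14 = 25
ES_Supplier sourcing = max(EF_Prototype build=8, EF_User testing=11) = 11; EF_Supplier sourcing = 11+10 = 21
ES_Pilot run = 11; EF_Pilot run = 11+11 = 22
ES_QA = max(EF_Market research=4, EF_Prototype build=8) = 8; EF_QA = 8+12 = 20
ES_Packaging design = max(EF_User testing=11, EF_QA=20) = 20; EF_Packaging design = 20+16 = 36
ES_Regulatory filing = max(EF_Market research=4, EF_Concept design=2, EF_Tooling=25, EF_Supplier sourcing=21, EF_Pilot run=22, EF_Packaging design=36) = 36; EF_Regulatory filing = 36+5 = 41
Expected project duration μ = 41 days. Critical path: Prototype build → QA → Packaging design → Regulatory filing.

Variance along critical path = 4.000 + 5.444 + 7.111 + 0.111 = 16.667
σ = √16.667 = 4.082 days

4.08 days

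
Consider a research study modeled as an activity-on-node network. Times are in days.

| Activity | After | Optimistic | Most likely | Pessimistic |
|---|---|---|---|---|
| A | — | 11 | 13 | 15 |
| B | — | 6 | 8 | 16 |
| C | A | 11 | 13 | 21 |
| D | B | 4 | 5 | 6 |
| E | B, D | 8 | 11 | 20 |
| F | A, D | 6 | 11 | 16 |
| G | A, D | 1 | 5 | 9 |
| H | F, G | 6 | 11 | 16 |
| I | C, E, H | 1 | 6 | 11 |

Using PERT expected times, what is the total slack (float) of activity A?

te_A = (11 + 4·13 + 15)/6 = 78/6 = 13
te_B = (6 + 4·8 + 16)/6 = 54/6 = 9
te_C = (11 + 4·13 + 21)/6 = 84/6 = 14
te_D = (4 + 4·5 + 6)/6 = 30/6 = 5
te_E = (8 + 4·11 + 20)/6 = 72/6 = 12
te_F = (6 + 4·11 + 16)/6 = 66/6 = 11
te_G = (1 + 4·5 + 9)/6 = 30/6 = 5
te_H = (6 + 4·11 + 16)/6 = 66/6 = 11
te_I = (1 + 4·6 + 11)/6 = 36/6 = 6

Forward pass:
ES_A = 0; EF_A = 13
ES_B = 0; EF_B = 9
ES_C = 13; EF_C = 13+14 = 27
ES_D = 9; EF_D = 9+5 = 14
ES_E = max(EF_B=9, EF_D=14) = 14; EF_E = 14+12 = 26
ES_F = max(EF_A=13, EF_D=14) = 14; EF_F = 14+11 = 25
ES_G = max(EF_A=13, EF_D=14) = 14; EF_G = 14+5 = 19
ES_H = max(EF_F=25, EF_G=19) = 25; EF_H = 25+11 = 36
ES_I = max(EF_C=27, EF_E=26, EF_H=36) = 36; EF_I = 36+6 = 42
Expected project duration μ = 42 days. Critical path: B → D → F → H → I.

Backward pass:
LF_I = 42; LS_I = 42−6 = 36
LF_H = LS_I = 36; LS_H = 36−11 = 25
LF_G = LS_H = 25; LS_G = 25−5 = 20
LF_F = LS_H = 25; LS_F = 25−11 = 14
LF_E = LS_I = 36; LS_E = 36−12 = 24
LF_D = min(LS_E=24, LS_F=14, LS_G=20) = 14; LS_D = 14−5 = 9
LF_C = LS_I = 36; LS_C = 36−14 = 22
LF_B = min(LS_D=9, LS_E=24) = 9; LS_B = 9−9 = 0
LF_A = min(LS_C=22, LS_F=14, LS_G=20) = 14; LS_A = 14−13 = 1
Slack_A = LS_A − ES_A = 1 − 0 = 1

1 days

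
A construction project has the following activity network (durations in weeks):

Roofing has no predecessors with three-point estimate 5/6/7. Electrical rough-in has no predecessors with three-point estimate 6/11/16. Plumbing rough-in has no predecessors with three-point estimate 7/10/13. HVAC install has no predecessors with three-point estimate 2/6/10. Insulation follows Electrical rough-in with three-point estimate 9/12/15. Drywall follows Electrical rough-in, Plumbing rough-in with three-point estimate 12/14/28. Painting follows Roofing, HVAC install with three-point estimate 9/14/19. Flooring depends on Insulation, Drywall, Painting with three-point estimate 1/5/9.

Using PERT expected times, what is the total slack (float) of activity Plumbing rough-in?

te_Roofing = (5 + 4·6 + 7)/6 = 36/6 = 6
te_Electrical rough-in = (6 + 4·11 + 16)/6 = 66/6 = 11
te_Plumbing rough-in = (7 + 4·10 + 13)/6 = 60/6 = 10
te_HVAC install = (2 + 4·6 + 10)/6 = 36/6 = 6
te_Insulation = (9 + 4·12 + 15)/6 = 72/6 = 12
te_Drywall = (12 + 4·14 + 28)/6 = 96/6 = 16
te_Painting = (9 + 4·14 + 19)/6 = 84/6 = 14
te_Flooring = (1 + 4·5 + 9)/6 = 30/6 = 5

Forward pass:
ES_Roofing = 0; EF_Roofing = 6
ES_Electrical rough-in = 0; EF_Electrical rough-in = 11
ES_Plumbing rough-in = 0; EF_Plumbing rough-in = 10
ES_HVAC install = 0; EF_HVAC install = 6
ES_Insulation = 11; EF_Insulation = 11+12 = 23
ES_Drywall = max(EF_Electrical rough-in=11, EF_Plumbing rough-in=10) = 11; EF_Drywall = 11+16 = 27
ES_Painting = max(EF_Roofing=6, EF_HVAC install=6) = 6; EF_Painting = 6+14 = 20
ES_Flooring = max(EF_Insulation=23, EF_Drywall=27, EF_Painting=20) = 27; EF_Flooring = 27+5 = 32
Expected project duration μ = 32 weeks. Critical path: Electrical rough-in → Drywall → Flooring.

Backward pass:
LF_Flooring = 32; LS_Flooring = 32−5 = 27
LF_Painting = LS_Flooring = 27; LS_Painting = 27−14 = 13
LF_Drywall = LS_Flooring = 27; LS_Drywall = 27−16 = 11
LF_Insulation = LS_Flooring = 27; LS_Insulation = 27−12 = 15
LF_HVAC install = LS_Painting = 13; LS_HVAC install = 13−6 = 7
LF_Plumbing rough-in = LS_Drywall = 11; LS_Plumbing rough-in = 11−10 = 1
LF_Electrical rough-in = min(LS_Insulation=15, LS_Drywall=11) = 11; LS_Electrical rough-in = 11−11 = 0
LF_Roofing = LS_Painting = 13; LS_Roofing = 13−6 = 7
Slack_Plumbing rough-in = LS_Plumbing rough-in − ES_Plumbing rough-in = 1 − 0 = 1

1 weeks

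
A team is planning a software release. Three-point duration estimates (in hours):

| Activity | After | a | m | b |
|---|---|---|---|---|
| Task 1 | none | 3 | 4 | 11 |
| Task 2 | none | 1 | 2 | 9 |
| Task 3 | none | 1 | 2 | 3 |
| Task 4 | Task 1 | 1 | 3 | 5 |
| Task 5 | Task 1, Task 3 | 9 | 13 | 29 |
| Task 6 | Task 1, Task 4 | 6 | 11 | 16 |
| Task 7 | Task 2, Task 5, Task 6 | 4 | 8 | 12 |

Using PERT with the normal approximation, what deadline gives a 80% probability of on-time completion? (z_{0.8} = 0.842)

te_Task 1 = (3 + 4·4 + 11)/6 = 30/6 = 5; σ²_Task 1 = ((11−3)/6)² = 1.778
te_Task 2 = (1 + 4·2 + 9)/6 = 18/6 = 3; σ²_Task 2 = ((9−1)/6)² = 1.778
te_Task 3 = (1 + 4·2 + 3)/6 = 12/6 = 2; σ²_Task 3 = ((3−1)/6)² = 0.111
te_Task 4 = (1 + 4·3 + 5)/6 = 18/6 = 3; σ²_Task 4 = ((5−1)/6)² = 0.444
te_Task 5 = (9 + 4·13 + 29)/6 = 90/6 = 15; σ²_Task 5 = ((29−9)/6)² = 11.111
te_Task 6 = (6 + 4·11 + 16)/6 = 66/6 = 11; σ²_Task 6 = ((16−6)/6)² = 2.778
te_Task 7 = (4 + 4·8 + 12)/6 = 48/6 = 8; σ²_Task 7 = ((12−4)/6)² = 1.778

Forward pass:
ES_Task 1 = 0; EF_Task 1 = 5
ES_Task 2 = 0; EF_Task 2 = 3
ES_Task 3 = 0; EF_Task 3 = 2
ES_Task 4 = 5; EF_Task 4 = 5+3 = 8
ES_Task 5 = max(EF_Task 1=5, EF_Task 3=2) = 5; EF_Task 5 = 5+15 = 20
ES_Task 6 = max(EF_Task 1=5, EF_Task 4=8) = 8; EF_Task 6 = 8+11 = 19
ES_Task 7 = max(EF_Task 2=3, EF_Task 5=20, EF_Task 6=19) = 20; EF_Task 7 = 20+8 = 28
Expected project duration μ = 28 hours. Critical path: Task 1 → Task 5 → Task 7.

Variance along critical path = 1.778 + 11.111 + 1.778 = 14.667; σ = 3.830 hours.
D = μ + z·σ = 28 + 0.842·3.830 = 31.2 hours

31.2 hours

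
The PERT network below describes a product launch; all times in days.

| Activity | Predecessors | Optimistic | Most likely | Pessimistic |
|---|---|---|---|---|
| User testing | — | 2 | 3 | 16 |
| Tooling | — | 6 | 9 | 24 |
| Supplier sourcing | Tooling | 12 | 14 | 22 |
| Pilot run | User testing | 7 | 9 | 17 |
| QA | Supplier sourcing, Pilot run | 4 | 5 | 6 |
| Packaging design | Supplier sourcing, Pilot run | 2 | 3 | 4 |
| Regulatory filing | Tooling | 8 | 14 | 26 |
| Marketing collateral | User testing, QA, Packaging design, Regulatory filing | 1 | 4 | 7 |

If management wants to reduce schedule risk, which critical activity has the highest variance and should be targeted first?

te_User testing = (2 + 4·3 + 16)/6 = 30/6 = 5; σ²_User testing = ((16−2)/6)² = 5.444
te_Tooling = (6 + 4·9 + 24)/6 = 66/6 = 11; σ²_Tooling = ((24−6)/6)² = 9.000
te_Supplier sourcing = (12 + 4·14 + 22)/6 = 90/6 = 15; σ²_Supplier sourcing = ((22−12)/6)² = 2.778
te_Pilot run = (7 + 4·9 + 17)/6 = 60/6 = 10; σ²_Pilot run = ((17−7)/6)² = 2.778
te_QA = (4 + 4·5 + 6)/6 = 30/6 = 5; σ²_QA = ((6−4)/6)² = 0.111
te_Packaging design = (2 + 4·3 + 4)/6 = 18/6 = 3; σ²_Packaging design = ((4−2)/6)² = 0.111
te_Regulatory filing = (8 + 4·14 + 26)/6 = 90/6 = 15; σ²_Regulatory filing = ((26−8)/6)² = 9.000
te_Marketing collateral = (1 + 4·4 + 7)/6 = 24/6 = 4; σ²_Marketing collateral = ((7−1)/6)² = 1.000

Forward pass:
ES_User testing = 0; EF_User testing = 5
ES_Tooling = 0; EF_Tooling = 11
ES_Supplier sourcing = 11; EF_Supplier sourcing = 11+15 = 26
ES_Pilot run = 5; EF_Pilot run = 5+10 = 15
ES_QA = max(EF_Supplier sourcing=26, EF_Pilot run=15) = 26; EF_QA = 26+5 = 31
ES_Packaging design = max(EF_Supplier sourcing=26, EF_Pilot run=15) = 26; EF_Packaging design = 26+3 = 29
ES_Regulatory filing = 11; EF_Regulatory filing = 11+15 = 26
ES_Marketing collateral = max(EF_User testing=5, EF_QA=31, EF_Packaging design=29, EF_Regulatory filing=26) = 31; EF_Marketing collateral = 31+4 = 35
Expected project duration μ = 35 days. Critical path: Tooling → Supplier sourcing → QA → Marketing collateral.

Variances on critical path: σ²_Tooling=9.000, σ²_Supplier sourcing=2.778, σ²_QA=0.111, σ²_Marketing collateral=1.000.
Largest is σ²_Tooling = 9.000.

Tooling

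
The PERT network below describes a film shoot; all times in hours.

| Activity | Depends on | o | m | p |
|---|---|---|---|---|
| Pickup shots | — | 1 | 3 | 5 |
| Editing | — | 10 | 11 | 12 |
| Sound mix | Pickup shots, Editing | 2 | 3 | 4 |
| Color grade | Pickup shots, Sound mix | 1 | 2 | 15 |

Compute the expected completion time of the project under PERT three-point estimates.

18 hours

te_Pickup shots = (1 + 4·3 + 5)/6 = 18/6 = 3
te_Editing = (10 + 4·11 + 12)/6 = 66/6 = 11
te_Sound mix = (2 + 4·3 + 4)/6 = 18/6 = 3
te_Color grade = (1 + 4·2 + 15)/6 = 24/6 = 4

Forward pass:
ES_Pickup shots = 0; EF_Pickup shots = 3
ES_Editing = 0; EF_Editing = 11
ES_Sound mix = max(EF_Pickup shots=3, EF_Editing=11) = 11; EF_Sound mix = 11+3 = 14
ES_Color grade = max(EF_Pickup shots=3, EF_Sound mix=14) = 14; EF_Color grade = 14+4 = 18
Expected project duration μ = 18 hours. Critical path: Editing → Sound mix → Color grade.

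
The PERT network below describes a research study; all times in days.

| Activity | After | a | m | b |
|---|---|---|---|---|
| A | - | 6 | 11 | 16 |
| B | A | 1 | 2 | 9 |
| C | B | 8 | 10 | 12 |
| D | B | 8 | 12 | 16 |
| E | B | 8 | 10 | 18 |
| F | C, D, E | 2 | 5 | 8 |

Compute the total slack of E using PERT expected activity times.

1 days

te_A = (6 + 4·11 + 16)/6 = 66/6 = 11
te_B = (1 + 4·2 + 9)/6 = 18/6 = 3
te_C = (8 + 4·10 + 12)/6 = 60/6 = 10
te_D = (8 + 4·12 + 16)/6 = 72/6 = 12
te_E = (8 + 4·10 + 18)/6 = 66/6 = 11
te_F = (2 + 4·5 + 8)/6 = 30/6 = 5

Forward pass:
ES_A = 0; EF_A = 11
ES_B = 11; EF_B = 11+3 = 14
ES_C = 14; EF_C = 14+10 = 24
ES_D = 14; EF_D = 14+12 = 26
ES_E = 14; EF_E = 14+11 = 25
ES_F = max(EF_C=24, EF_D=26, EF_E=25) = 26; EF_F = 26+5 = 31
Expected project duration μ = 31 days. Critical path: A → B → D → F.

Backward pass:
LF_F = 31; LS_F = 31−5 = 26
LF_E = LS_F = 26; LS_E = 26−11 = 15
LF_D = LS_F = 26; LS_D = 26−12 = 14
LF_C = LS_F = 26; LS_C = 26−10 = 16
LF_B = min(LS_C=16, LS_D=14, LS_E=15) = 14; LS_B = 14−3 = 11
LF_A = LS_B = 11; LS_A = 11−11 = 0
Slack_E = LS_E − ES_E = 15 − 14 = 1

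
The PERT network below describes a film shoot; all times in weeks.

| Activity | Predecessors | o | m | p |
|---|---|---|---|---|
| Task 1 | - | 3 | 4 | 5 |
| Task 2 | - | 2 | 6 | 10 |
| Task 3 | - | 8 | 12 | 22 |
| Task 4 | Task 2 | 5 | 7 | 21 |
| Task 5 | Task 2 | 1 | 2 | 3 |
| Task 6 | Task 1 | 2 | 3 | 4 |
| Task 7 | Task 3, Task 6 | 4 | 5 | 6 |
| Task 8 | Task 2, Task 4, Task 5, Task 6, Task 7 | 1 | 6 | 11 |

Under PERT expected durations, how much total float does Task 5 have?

10 weeks

te_Task 1 = (3 + 4·4 + 5)/6 = 24/6 = 4
te_Task 2 = (2 + 4·6 + 10)/6 = 36/6 = 6
te_Task 3 = (8 + 4·12 + 22)/6 = 78/6 = 13
te_Task 4 = (5 + 4·7 + 21)/6 = 54/6 = 9
te_Task 5 = (1 + 4·2 + 3)/6 = 12/6 = 2
te_Task 6 = (2 + 4·3 + 4)/6 = 18/6 = 3
te_Task 7 = (4 + 4·5 + 6)/6 = 30/6 = 5
te_Task 8 = (1 + 4·6 + 11)/6 = 36/6 = 6

Forward pass:
ES_Task 1 = 0; EF_Task 1 = 4
ES_Task 2 = 0; EF_Task 2 = 6
ES_Task 3 = 0; EF_Task 3 = 13
ES_Task 4 = 6; EF_Task 4 = 6+9 = 15
ES_Task 5 = 6; EF_Task 5 = 6+2 = 8
ES_Task 6 = 4; EF_Task 6 = 4+3 = 7
ES_Task 7 = max(EF_Task 3=13, EF_Task 6=7) = 13; EF_Task 7 = 13+5 = 18
ES_Task 8 = max(EF_Task 2=6, EF_Task 4=15, EF_Task 5=8, EF_Task 6=7, EF_Task 7=18) = 18; EF_Task 8 = 18+6 = 24
Expected project duration μ = 24 weeks. Critical path: Task 3 → Task 7 → Task 8.

Backward pass:
LF_Task 8 = 24; LS_Task 8 = 24−6 = 18
LF_Task 7 = LS_Task 8 = 18; LS_Task 7 = 18−5 = 13
LF_Task 6 = min(LS_Task 7=13, LS_Task 8=18) = 13; LS_Task 6 = 13−3 = 10
LF_Task 5 = LS_Task 8 = 18; LS_Task 5 = 18−2 = 16
LF_Task 4 = LS_Task 8 = 18; LS_Task 4 = 18−9 = 9
LF_Task 3 = LS_Task 7 = 13; LS_Task 3 = 13−13 = 0
LF_Task 2 = min(LS_Task 4=9, LS_Task 5=16, LS_Task 8=18) = 9; LS_Task 2 = 9−6 = 3
LF_Task 1 = LS_Task 6 = 10; LS_Task 1 = 10−4 = 6
Slack_Task 5 = LS_Task 5 − ES_Task 5 = 16 − 6 = 10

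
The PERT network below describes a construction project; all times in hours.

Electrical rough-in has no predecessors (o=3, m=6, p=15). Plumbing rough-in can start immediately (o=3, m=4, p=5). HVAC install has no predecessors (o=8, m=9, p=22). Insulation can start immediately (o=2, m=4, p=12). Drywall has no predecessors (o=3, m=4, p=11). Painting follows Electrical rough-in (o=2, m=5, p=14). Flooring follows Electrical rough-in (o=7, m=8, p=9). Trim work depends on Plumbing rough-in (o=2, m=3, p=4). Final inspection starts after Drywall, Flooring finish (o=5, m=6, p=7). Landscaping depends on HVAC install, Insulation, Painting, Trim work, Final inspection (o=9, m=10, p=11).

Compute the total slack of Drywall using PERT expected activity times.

te_Electrical rough-in = (3 + 4·6 + 15)/6 = 42/6 = 7
te_Plumbing rough-in = (3 + 4·4 + 5)/6 = 24/6 = 4
te_HVAC install = (8 + 4·9 + 22)/6 = 66/6 = 11
te_Insulation = (2 + 4·4 + 12)/6 = 30/6 = 5
te_Drywall = (3 + 4·4 + 11)/6 = 30/6 = 5
te_Painting = (2 + 4·5 + 14)/6 = 36/6 = 6
te_Flooring = (7 + 4·8 + 9)/6 = 48/6 = 8
te_Trim work = (2 + 4·3 + 4)/6 = 18/6 = 3
te_Final inspection = (5 + 4·6 + 7)/6 = 36/6 = 6
te_Landscaping = (9 + 4·10 + 11)/6 = 60/6 = 10

Forward pass:
ES_Electrical rough-in = 0; EF_Electrical rough-in = 7
ES_Plumbing rough-in = 0; EF_Plumbing rough-in = 4
ES_HVAC install = 0; EF_HVAC install = 11
ES_Insulation = 0; EF_Insulation = 5
ES_Drywall = 0; EF_Drywall = 5
ES_Painting = 7; EF_Painting = 7+6 = 13
ES_Flooring = 7; EF_Flooring = 7+8 = 15
ES_Trim work = 4; EF_Trim work = 4+3 = 7
ES_Final inspection = max(EF_Drywall=5, EF_Flooring=15) = 15; EF_Final inspection = 15+6 = 21
ES_Landscaping = max(EF_HVAC install=11, EF_Insulation=5, EF_Painting=13, EF_Trim work=7, EF_Final inspection=21) = 21; EF_Landscaping = 21+10 = 31
Expected project duration μ = 31 hours. Critical path: Electrical rough-in → Flooring → Final inspection → Landscaping.

Backward pass:
LF_Landscaping = 31; LS_Landscaping = 31−10 = 21
LF_Final inspection = LS_Landscaping = 21; LS_Final inspection = 21−6 = 15
LF_Trim work = LS_Landscaping = 21; LS_Trim work = 21−3 = 18
LF_Flooring = LS_Final inspection = 15; LS_Flooring = 15−8 = 7
LF_Painting = LS_Landscaping = 21; LS_Painting = 21−6 = 15
LF_Drywall = LS_Final inspection = 15; LS_Drywall = 15−5 = 10
LF_Insulation = LS_Landscaping = 21; LS_Insulation = 21−5 = 16
LF_HVAC install = LS_Landscaping = 21; LS_HVAC install = 21−11 = 10
LF_Plumbing rough-in = LS_Trim work = 18; LS_Plumbing rough-in = 18−4 = 14
LF_Electrical rough-in = min(LS_Painting=15, LS_Flooring=7) = 7; LS_Electrical rough-in = 7−7 = 0
Slack_Drywall = LS_Drywall − ES_Drywall = 10 − 0 = 10

10 hours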